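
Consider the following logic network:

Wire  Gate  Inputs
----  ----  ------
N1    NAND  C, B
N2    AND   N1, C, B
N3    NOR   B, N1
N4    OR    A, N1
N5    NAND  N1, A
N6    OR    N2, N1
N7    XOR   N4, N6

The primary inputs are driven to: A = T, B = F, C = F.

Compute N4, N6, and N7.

N4 = T, N6 = T, N7 = F

N1 = C NAND B = F NAND F = T
N2 = N1 AND C AND B = T AND F AND F = F
N4 = A OR N1 = T OR T = T
N6 = N2 OR N1 = F OR T = T
N7 = N4 XOR N6 = T XOR T = F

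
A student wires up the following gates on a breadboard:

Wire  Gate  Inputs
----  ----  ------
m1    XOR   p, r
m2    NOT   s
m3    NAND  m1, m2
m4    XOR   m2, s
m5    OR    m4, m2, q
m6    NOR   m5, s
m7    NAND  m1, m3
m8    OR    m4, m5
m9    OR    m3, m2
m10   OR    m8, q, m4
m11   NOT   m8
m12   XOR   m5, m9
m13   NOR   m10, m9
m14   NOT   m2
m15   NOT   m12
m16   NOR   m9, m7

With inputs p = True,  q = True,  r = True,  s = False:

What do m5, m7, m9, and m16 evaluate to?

m5 = True, m7 = True, m9 = True, m16 = False

m1 = p XOR r = True XOR True = False
m2 = NOT s = NOT False = True
m3 = m1 NAND m2 = False NAND True = True
m4 = m2 XOR s = True XOR False = True
m5 = m4 OR m2 OR q = True OR True OR True = True
m7 = m1 NAND m3 = False NAND True = True
m9 = m3 OR m2 = True OR True = True
m16 = m9 NOR m7 = True NOR True = False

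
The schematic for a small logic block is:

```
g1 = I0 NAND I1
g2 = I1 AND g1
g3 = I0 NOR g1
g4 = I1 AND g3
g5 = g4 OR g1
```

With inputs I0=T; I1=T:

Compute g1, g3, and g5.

g1 = F, g3 = F, g5 = F

g1 = I0 NAND I1 = T NAND T = F
g3 = I0 NOR g1 = T NOR F = F
g4 = I1 AND g3 = T AND F = F
g5 = g4 OR g1 = F OR F = F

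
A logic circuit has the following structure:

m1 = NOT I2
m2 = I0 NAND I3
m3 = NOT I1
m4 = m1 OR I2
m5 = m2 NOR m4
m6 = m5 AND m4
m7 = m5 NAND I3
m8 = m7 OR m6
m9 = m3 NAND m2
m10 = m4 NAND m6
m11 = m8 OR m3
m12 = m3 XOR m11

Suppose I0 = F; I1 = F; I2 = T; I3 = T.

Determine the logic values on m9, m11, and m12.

m1 = NOT I2 = NOT T = F
m2 = I0 NAND I3 = F NAND T = T
m3 = NOT I1 = NOT F = T
m4 = m1 OR I2 = F OR T = T
m5 = m2 NOR m4 = T NOR T = F
m6 = m5 AND m4 = F AND T = F
m7 = m5 NAND I3 = F NAND T = T
m8 = m7 OR m6 = T OR F = T
m9 = m3 NAND m2 = T NAND T = F
m11 = m8 OR m3 = T OR T = T
m12 = m3 XOR m11 = T XOR T = F

m9 = F, m11 = T, m12 = F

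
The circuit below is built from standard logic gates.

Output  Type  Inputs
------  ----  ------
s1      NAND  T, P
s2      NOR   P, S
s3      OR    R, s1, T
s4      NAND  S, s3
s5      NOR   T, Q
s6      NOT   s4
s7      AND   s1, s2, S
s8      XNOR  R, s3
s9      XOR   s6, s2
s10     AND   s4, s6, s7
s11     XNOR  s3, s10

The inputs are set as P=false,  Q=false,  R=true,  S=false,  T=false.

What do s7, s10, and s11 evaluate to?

s7 = false, s10 = false, s11 = false

s1 = T NAND P = false NAND false = true
s2 = P NOR S = false NOR false = true
s3 = R OR s1 OR T = true OR true OR false = true
s4 = S NAND s3 = false NAND true = true
s6 = NOT s4 = NOT true = false
s7 = s1 AND s2 AND S = true AND true AND false = false
s10 = s4 AND s6 AND s7 = true AND false AND false = false
s11 = s3 XNOR s10 = true XNOR false = false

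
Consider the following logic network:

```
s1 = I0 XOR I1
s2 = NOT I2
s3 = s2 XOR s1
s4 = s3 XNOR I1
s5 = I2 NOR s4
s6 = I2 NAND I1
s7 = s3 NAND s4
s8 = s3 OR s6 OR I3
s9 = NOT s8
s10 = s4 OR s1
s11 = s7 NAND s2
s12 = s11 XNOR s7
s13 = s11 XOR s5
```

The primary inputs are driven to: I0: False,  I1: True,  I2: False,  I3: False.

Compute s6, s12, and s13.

s1 = I0 XOR I1 = False XOR True = True
s2 = NOT I2 = NOT False = True
s3 = s2 XOR s1 = True XOR True = False
s4 = s3 XNOR I1 = False XNOR True = False
s5 = I2 NOR s4 = False NOR False = True
s6 = I2 NAND I1 = False NAND True = True
s7 = s3 NAND s4 = False NAND False = True
s11 = s7 NAND s2 = True NAND True = False
s12 = s11 XNOR s7 = False XNOR True = False
s13 = s11 XOR s5 = False XOR True = True

s6 = True  s12 = False  s13 = True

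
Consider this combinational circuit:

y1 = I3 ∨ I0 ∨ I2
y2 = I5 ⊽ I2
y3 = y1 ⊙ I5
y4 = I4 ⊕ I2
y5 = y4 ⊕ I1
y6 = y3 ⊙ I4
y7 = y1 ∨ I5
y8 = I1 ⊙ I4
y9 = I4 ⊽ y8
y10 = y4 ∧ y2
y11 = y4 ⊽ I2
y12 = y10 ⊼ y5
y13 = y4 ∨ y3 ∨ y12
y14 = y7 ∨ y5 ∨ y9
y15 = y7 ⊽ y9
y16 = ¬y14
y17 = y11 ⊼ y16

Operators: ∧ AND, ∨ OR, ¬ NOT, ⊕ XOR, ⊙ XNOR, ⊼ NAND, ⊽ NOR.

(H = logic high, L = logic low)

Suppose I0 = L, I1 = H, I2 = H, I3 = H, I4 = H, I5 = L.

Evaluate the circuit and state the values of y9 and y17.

y1 = I3 OR I0 OR I2 = H OR L OR H = H
y4 = I4 XOR I2 = H XOR H = L
y5 = y4 XOR I1 = L XOR H = H
y7 = y1 OR I5 = H OR L = H
y8 = I1 XNOR I4 = H XNOR H = H
y9 = I4 NOR y8 = H NOR H = L
y11 = y4 NOR I2 = L NOR H = L
y14 = y7 OR y5 OR y9 = H OR H OR L = H
y16 = NOT y14 = NOT H = L
y17 = y11 NAND y16 = L NAND L = H

y9 = L, y17 = H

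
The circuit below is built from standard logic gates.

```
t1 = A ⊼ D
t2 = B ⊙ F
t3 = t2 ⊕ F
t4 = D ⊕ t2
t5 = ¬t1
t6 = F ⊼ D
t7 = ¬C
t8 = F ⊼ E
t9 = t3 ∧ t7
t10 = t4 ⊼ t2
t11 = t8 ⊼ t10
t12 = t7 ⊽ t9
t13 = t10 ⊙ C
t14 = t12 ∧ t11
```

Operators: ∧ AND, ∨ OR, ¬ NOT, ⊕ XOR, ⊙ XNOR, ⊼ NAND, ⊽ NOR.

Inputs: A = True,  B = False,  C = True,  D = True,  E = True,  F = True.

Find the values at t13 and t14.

t13 = True  t14 = True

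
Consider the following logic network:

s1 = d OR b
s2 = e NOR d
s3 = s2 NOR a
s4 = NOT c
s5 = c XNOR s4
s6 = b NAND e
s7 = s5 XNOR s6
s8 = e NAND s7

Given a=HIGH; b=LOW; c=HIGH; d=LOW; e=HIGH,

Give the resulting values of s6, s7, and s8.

s6 = HIGH; s7 = LOW; s8 = HIGH

s4 = NOT c = NOT HIGH = LOW
s5 = c XNOR s4 = HIGH XNOR LOW = LOW
s6 = b NAND e = LOW NAND HIGH = HIGH
s7 = s5 XNOR s6 = LOW XNOR HIGH = LOW
s8 = e NAND s7 = HIGH NAND LOW = HIGH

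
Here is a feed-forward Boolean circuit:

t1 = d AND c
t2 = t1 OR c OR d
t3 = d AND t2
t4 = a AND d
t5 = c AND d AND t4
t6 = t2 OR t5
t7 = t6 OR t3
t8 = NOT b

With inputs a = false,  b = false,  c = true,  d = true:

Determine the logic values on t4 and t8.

t4 = false, t8 = true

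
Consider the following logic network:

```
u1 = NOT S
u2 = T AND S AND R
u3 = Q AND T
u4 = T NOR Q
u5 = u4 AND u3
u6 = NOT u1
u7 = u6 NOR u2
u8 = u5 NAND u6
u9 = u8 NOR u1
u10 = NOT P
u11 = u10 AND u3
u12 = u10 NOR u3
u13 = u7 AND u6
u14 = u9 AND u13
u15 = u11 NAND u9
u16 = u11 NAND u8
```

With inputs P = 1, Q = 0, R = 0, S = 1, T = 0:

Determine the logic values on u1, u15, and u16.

u1 = 0, u15 = 1, u16 = 1

u1 = NOT S = NOT 1 = 0
u3 = Q AND T = 0 AND 0 = 0
u4 = T NOR Q = 0 NOR 0 = 1
u5 = u4 AND u3 = 1 AND 0 = 0
u6 = NOT u1 = NOT 0 = 1
u8 = u5 NAND u6 = 0 NAND 1 = 1
u9 = u8 NOR u1 = 1 NOR 0 = 0
u10 = NOT P = NOT 1 = 0
u11 = u10 AND u3 = 0 AND 0 = 0
u15 = u11 NAND u9 = 0 NAND 0 = 1
u16 = u11 NAND u8 = 0 NAND 1 = 1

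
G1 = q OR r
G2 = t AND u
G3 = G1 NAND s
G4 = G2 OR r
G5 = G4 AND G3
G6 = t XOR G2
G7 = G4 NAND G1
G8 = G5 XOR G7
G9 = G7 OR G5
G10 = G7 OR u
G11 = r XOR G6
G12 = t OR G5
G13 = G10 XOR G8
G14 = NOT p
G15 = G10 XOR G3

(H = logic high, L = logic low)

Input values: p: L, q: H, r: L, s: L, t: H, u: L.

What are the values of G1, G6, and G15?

G1 = q OR r = H OR L = H
G2 = t AND u = H AND L = L
G3 = G1 NAND s = H NAND L = H
G4 = G2 OR r = L OR L = L
G6 = t XOR G2 = H XOR L = H
G7 = G4 NAND G1 = L NAND H = H
G10 = G7 OR u = H OR L = H
G15 = G10 XOR G3 = H XOR H = L

G1 = H; G6 = H; G15 = L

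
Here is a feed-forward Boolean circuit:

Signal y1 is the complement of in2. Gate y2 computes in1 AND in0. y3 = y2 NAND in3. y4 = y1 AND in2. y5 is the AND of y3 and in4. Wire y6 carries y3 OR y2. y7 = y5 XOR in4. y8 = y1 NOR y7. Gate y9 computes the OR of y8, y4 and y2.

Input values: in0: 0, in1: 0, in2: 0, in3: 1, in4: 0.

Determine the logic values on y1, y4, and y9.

y1 = NOT in2 = NOT 0 = 1
y2 = in1 AND in0 = 0 AND 0 = 0
y3 = y2 NAND in3 = 0 NAND 1 = 1
y4 = y1 AND in2 = 1 AND 0 = 0
y5 = y3 AND in4 = 1 AND 0 = 0
y7 = y5 XOR in4 = 0 XOR 0 = 0
y8 = y1 NOR y7 = 1 NOR 0 = 0
y9 = y8 OR y4 OR y2 = 0 OR 0 OR 0 = 0

y1 = 1, y4 = 0, y9 = 0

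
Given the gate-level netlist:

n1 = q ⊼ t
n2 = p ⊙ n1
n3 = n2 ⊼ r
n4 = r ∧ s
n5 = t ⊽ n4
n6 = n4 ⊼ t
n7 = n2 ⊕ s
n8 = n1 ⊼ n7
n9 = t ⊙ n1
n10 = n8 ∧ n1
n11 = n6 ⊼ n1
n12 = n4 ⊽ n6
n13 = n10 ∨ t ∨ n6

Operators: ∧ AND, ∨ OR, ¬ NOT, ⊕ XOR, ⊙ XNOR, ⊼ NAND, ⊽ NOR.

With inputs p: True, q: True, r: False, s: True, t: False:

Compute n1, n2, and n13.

n1 = True, n2 = True, n13 = True

n1 = q NAND t = True NAND False = True
n2 = p XNOR n1 = True XNOR True = True
n4 = r AND s = False AND True = False
n6 = n4 NAND t = False NAND False = True
n7 = n2 XOR s = True XOR True = False
n8 = n1 NAND n7 = True NAND False = True
n10 = n8 AND n1 = True AND True = True
n13 = n10 OR t OR n6 = True OR False OR True = True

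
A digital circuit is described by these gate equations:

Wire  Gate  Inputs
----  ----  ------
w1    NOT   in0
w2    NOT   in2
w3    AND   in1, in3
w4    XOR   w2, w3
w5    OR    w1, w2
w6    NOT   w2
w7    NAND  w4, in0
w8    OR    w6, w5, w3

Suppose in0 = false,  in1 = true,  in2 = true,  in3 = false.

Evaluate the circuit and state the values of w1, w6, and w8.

w1 = true, w6 = true, w8 = true

w1 = NOT in0 = NOT false = true
w2 = NOT in2 = NOT true = false
w3 = in1 AND in3 = true AND false = false
w5 = w1 OR w2 = true OR false = true
w6 = NOT w2 = NOT false = true
w8 = w6 OR w5 OR w3 = true OR true OR false = true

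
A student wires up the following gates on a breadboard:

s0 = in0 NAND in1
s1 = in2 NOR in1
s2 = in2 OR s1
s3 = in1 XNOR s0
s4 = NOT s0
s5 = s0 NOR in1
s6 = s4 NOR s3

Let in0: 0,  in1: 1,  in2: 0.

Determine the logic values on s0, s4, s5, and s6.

s0 = 1, s4 = 0, s5 = 0, s6 = 0

s0 = in0 NAND in1 = 0 NAND 1 = 1
s3 = in1 XNOR s0 = 1 XNOR 1 = 1
s4 = NOT s0 = NOT 1 = 0
s5 = s0 NOR in1 = 1 NOR 1 = 0
s6 = s4 NOR s3 = 0 NOR 1 = 0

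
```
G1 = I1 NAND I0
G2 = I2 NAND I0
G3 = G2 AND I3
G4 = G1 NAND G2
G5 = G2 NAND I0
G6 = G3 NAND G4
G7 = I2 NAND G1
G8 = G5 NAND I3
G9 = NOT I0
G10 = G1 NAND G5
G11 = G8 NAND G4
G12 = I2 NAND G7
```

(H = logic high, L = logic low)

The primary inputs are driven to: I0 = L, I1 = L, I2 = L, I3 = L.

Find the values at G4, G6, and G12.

G4 = L; G6 = H; G12 = H

G1 = I1 NAND I0 = L NAND L = H
G2 = I2 NAND I0 = L NAND L = H
G3 = G2 AND I3 = H AND L = L
G4 = G1 NAND G2 = H NAND H = L
G6 = G3 NAND G4 = L NAND L = H
G7 = I2 NAND G1 = L NAND H = H
G12 = I2 NAND G7 = L NAND H = H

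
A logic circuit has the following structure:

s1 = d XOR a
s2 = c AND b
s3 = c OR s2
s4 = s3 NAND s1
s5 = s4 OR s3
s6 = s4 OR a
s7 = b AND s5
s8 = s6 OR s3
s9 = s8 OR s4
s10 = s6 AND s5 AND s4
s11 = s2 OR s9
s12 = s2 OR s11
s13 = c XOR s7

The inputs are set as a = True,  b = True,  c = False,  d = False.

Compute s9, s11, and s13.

s9 = True; s11 = True; s13 = True

s1 = d XOR a = False XOR True = True
s2 = c AND b = False AND True = False
s3 = c OR s2 = False OR False = False
s4 = s3 NAND s1 = False NAND True = True
s5 = s4 OR s3 = True OR False = True
s6 = s4 OR a = True OR True = True
s7 = b AND s5 = True AND True = True
s8 = s6 OR s3 = True OR False = True
s9 = s8 OR s4 = True OR True = True
s11 = s2 OR s9 = False OR True = True
s13 = c XOR s7 = False XOR True = True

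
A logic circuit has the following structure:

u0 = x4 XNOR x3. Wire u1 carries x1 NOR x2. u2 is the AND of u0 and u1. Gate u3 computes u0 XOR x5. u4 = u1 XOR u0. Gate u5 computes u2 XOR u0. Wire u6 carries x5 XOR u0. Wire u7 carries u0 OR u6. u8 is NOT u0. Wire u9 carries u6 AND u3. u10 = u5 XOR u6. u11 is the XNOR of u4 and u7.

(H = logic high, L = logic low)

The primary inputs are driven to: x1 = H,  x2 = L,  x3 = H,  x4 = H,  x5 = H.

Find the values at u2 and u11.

u2 = L, u11 = H

u0 = x4 XNOR x3 = H XNOR H = H
u1 = x1 NOR x2 = H NOR L = L
u2 = u0 AND u1 = H AND L = L
u4 = u1 XOR u0 = L XOR H = H
u6 = x5 XOR u0 = H XOR H = L
u7 = u0 OR u6 = H OR L = H
u11 = u4 XNOR u7 = H XNOR H = H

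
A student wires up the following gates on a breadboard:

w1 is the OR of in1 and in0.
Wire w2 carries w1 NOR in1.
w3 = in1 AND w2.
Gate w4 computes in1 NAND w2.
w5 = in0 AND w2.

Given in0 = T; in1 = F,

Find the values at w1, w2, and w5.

w1 = T  w2 = F  w5 = F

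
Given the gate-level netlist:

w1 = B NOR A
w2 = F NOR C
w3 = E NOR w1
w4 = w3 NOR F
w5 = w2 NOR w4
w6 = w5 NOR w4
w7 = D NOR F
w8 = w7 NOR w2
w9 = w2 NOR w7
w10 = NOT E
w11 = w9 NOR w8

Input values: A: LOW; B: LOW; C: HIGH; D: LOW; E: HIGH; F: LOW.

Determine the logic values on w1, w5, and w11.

w1 = B NOR A = LOW NOR LOW = HIGH
w2 = F NOR C = LOW NOR HIGH = LOW
w3 = E NOR w1 = HIGH NOR HIGH = LOW
w4 = w3 NOR F = LOW NOR LOW = HIGH
w5 = w2 NOR w4 = LOW NOR HIGH = LOW
w7 = D NOR F = LOW NOR LOW = HIGH
w8 = w7 NOR w2 = HIGH NOR LOW = LOW
w9 = w2 NOR w7 = LOW NOR HIGH = LOW
w11 = w9 NOR w8 = LOW NOR LOW = HIGH

w1 = HIGH, w5 = LOW, w11 = HIGH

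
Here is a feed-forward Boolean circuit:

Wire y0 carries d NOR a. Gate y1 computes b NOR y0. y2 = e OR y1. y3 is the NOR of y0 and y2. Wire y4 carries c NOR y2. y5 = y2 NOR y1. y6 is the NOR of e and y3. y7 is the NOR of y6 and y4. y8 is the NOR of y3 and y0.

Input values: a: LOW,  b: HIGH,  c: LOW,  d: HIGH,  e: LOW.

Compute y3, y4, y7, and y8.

y3 = HIGH, y4 = HIGH, y7 = LOW, y8 = LOW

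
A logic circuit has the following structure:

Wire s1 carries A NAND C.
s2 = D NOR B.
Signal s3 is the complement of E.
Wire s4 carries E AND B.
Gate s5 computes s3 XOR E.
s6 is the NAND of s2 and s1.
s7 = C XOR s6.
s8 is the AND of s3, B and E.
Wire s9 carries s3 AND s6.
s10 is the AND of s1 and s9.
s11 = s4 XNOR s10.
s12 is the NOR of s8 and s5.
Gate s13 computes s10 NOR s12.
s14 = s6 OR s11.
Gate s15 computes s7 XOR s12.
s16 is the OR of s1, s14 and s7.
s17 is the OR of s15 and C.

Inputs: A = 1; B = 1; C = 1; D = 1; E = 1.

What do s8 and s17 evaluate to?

s8 = 0, s17 = 1

s1 = A NAND C = 1 NAND 1 = 0
s2 = D NOR B = 1 NOR 1 = 0
s3 = NOT E = NOT 1 = 0
s5 = s3 XOR E = 0 XOR 1 = 1
s6 = s2 NAND s1 = 0 NAND 0 = 1
s7 = C XOR s6 = 1 XOR 1 = 0
s8 = s3 AND B AND E = 0 AND 1 AND 1 = 0
s12 = s8 NOR s5 = 0 NOR 1 = 0
s15 = s7 XOR s12 = 0 XOR 0 = 0
s17 = s15 OR C = 0 OR 1 = 1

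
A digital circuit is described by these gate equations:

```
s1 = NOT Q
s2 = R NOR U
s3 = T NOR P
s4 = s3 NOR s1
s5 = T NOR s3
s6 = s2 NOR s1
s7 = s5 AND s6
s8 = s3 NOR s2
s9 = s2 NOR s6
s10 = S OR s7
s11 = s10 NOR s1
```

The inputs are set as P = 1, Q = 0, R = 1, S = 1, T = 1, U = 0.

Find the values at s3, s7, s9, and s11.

s3 = 0  s7 = 0  s9 = 1  s11 = 0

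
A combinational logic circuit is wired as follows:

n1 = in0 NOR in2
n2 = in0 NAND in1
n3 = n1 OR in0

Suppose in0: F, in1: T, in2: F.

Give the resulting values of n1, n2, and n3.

n1 = T, n2 = T, n3 = T

n1 = in0 NOR in2 = F NOR F = T
n2 = in0 NAND in1 = F NAND T = T
n3 = n1 OR in0 = T OR F = T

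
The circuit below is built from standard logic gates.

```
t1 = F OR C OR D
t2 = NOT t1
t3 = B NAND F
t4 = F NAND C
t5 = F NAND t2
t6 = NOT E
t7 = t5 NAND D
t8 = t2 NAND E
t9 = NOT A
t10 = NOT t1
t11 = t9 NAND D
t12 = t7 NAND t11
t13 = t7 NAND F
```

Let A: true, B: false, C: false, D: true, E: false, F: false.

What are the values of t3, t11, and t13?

t3 = true; t11 = true; t13 = true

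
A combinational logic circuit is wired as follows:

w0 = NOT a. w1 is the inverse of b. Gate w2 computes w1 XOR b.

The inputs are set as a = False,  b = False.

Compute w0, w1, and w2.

w0 = NOT a = NOT False = True
w1 = NOT b = NOT False = True
w2 = w1 XOR b = True XOR False = True

w0 = True, w1 = True, w2 = True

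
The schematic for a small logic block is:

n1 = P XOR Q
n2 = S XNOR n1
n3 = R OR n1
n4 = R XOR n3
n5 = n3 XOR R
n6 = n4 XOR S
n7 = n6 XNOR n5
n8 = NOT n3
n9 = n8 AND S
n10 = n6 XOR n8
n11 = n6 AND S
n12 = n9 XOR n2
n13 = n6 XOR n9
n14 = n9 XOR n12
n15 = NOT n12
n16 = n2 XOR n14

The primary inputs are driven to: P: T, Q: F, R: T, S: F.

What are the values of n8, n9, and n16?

n8 = F  n9 = F  n16 = F

n1 = P XOR Q = T XOR F = T
n2 = S XNOR n1 = F XNOR T = F
n3 = R OR n1 = T OR T = T
n8 = NOT n3 = NOT T = F
n9 = n8 AND S = F AND F = F
n12 = n9 XOR n2 = F XOR F = F
n14 = n9 XOR n12 = F XOR F = F
n16 = n2 XOR n14 = F XOR F = F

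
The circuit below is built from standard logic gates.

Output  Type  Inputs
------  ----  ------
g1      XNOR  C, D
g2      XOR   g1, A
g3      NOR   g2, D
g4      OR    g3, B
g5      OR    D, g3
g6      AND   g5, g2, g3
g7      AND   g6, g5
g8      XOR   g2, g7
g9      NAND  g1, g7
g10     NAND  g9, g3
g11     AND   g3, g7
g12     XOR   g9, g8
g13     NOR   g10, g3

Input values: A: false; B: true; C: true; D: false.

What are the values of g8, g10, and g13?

g1 = C XNOR D = true XNOR false = false
g2 = g1 XOR A = false XOR false = false
g3 = g2 NOR D = false NOR false = true
g5 = D OR g3 = false OR true = true
g6 = g5 AND g2 AND g3 = true AND false AND true = false
g7 = g6 AND g5 = false AND true = false
g8 = g2 XOR g7 = false XOR false = false
g9 = g1 NAND g7 = false NAND false = true
g10 = g9 NAND g3 = true NAND true = false
g13 = g10 NOR g3 = false NOR true = false

g8 = false, g10 = false, g13 = false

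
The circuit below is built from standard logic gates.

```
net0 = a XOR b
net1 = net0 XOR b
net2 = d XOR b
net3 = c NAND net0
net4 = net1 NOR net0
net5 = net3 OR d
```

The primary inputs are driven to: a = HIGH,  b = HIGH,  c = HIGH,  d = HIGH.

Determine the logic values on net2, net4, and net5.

net0 = a XOR b = HIGH XOR HIGH = LOW
net1 = net0 XOR b = LOW XOR HIGH = HIGH
net2 = d XOR b = HIGH XOR HIGH = LOW
net3 = c NAND net0 = HIGH NAND LOW = HIGH
net4 = net1 NOR net0 = HIGH NOR LOW = LOW
net5 = net3 OR d = HIGH OR HIGH = HIGH

net2 = LOW, net4 = LOW, net5 = HIGH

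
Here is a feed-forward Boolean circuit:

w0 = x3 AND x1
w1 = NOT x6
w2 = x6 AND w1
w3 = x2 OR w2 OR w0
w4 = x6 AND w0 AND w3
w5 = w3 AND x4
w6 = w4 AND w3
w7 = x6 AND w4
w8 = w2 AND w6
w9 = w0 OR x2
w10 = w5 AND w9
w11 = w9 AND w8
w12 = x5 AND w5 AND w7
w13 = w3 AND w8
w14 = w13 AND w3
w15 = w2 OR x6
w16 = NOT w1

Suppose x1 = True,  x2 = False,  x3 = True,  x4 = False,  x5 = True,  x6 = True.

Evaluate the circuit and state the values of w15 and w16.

w15 = True, w16 = True

w1 = NOT x6 = NOT True = False
w2 = x6 AND w1 = True AND False = False
w15 = w2 OR x6 = False OR True = True
w16 = NOT w1 = NOT False = True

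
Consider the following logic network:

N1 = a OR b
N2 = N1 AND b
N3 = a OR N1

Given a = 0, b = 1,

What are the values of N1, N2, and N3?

N1 = a OR b = 0 OR 1 = 1
N2 = N1 AND b = 1 AND 1 = 1
N3 = a OR N1 = 0 OR 1 = 1

N1 = 1; N2 = 1; N3 = 1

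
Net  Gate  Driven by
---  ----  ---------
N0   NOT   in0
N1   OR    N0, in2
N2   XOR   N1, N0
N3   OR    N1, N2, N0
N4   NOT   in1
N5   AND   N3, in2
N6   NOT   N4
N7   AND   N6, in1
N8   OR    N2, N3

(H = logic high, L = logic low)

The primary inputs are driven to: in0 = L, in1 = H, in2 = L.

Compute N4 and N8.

N4 = L, N8 = H

N0 = NOT in0 = NOT L = H
N1 = N0 OR in2 = H OR L = H
N2 = N1 XOR N0 = H XOR H = L
N3 = N1 OR N2 OR N0 = H OR L OR H = H
N4 = NOT in1 = NOT H = L
N8 = N2 OR N3 = L OR H = H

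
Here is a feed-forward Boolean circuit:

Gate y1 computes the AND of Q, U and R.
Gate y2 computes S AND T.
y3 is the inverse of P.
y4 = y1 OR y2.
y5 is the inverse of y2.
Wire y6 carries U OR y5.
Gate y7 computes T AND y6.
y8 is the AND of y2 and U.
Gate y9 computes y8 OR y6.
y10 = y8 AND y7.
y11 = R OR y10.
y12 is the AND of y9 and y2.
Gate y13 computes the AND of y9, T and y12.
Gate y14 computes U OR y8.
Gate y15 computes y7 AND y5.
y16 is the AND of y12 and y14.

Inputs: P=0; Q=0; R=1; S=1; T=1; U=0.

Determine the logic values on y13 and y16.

y2 = S AND T = 1 AND 1 = 1
y5 = NOT y2 = NOT 1 = 0
y6 = U OR y5 = 0 OR 0 = 0
y8 = y2 AND U = 1 AND 0 = 0
y9 = y8 OR y6 = 0 OR 0 = 0
y12 = y9 AND y2 = 0 AND 1 = 0
y13 = y9 AND T AND y12 = 0 AND 1 AND 0 = 0
y14 = U OR y8 = 0 OR 0 = 0
y16 = y12 AND y14 = 0 AND 0 = 0

y13 = 0  y16 = 0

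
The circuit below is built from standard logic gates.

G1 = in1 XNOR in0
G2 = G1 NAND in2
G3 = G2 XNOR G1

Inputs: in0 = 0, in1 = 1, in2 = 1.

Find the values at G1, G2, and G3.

G1 = in1 XNOR in0 = 1 XNOR 0 = 0
G2 = G1 NAND in2 = 0 NAND 1 = 1
G3 = G2 XNOR G1 = 1 XNOR 0 = 0

G1 = 0  G2 = 1  G3 = 0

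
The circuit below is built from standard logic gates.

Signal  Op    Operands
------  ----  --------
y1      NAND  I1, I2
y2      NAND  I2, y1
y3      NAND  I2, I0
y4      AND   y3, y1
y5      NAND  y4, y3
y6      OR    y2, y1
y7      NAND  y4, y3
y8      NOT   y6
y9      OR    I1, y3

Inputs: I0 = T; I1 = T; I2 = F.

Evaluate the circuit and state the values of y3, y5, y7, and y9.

y1 = I1 NAND I2 = T NAND F = T
y3 = I2 NAND I0 = F NAND T = T
y4 = y3 AND y1 = T AND T = T
y5 = y4 NAND y3 = T NAND T = F
y7 = y4 NAND y3 = T NAND T = F
y9 = I1 OR y3 = T OR T = T

y3 = T, y5 = F, y7 = F, y9 = T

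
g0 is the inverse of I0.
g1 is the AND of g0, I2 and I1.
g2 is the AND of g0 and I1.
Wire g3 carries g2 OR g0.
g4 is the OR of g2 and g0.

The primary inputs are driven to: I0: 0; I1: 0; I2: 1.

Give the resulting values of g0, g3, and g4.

g0 = 1; g3 = 1; g4 = 1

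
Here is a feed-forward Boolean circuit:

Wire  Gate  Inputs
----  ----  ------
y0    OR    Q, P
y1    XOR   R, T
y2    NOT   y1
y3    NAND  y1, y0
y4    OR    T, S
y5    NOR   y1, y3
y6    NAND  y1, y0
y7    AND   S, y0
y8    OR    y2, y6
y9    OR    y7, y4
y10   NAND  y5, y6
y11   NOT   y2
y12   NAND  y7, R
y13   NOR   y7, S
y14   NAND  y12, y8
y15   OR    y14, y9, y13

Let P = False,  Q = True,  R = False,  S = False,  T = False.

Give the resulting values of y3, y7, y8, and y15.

y0 = Q OR P = True OR False = True
y1 = R XOR T = False XOR False = False
y2 = NOT y1 = NOT False = True
y3 = y1 NAND y0 = False NAND True = True
y4 = T OR S = False OR False = False
y6 = y1 NAND y0 = False NAND True = True
y7 = S AND y0 = False AND True = False
y8 = y2 OR y6 = True OR True = True
y9 = y7 OR y4 = False OR False = False
y12 = y7 NAND R = False NAND False = True
y13 = y7 NOR S = False NOR False = True
y14 = y12 NAND y8 = True NAND True = False
y15 = y14 OR y9 OR y13 = False OR False OR True = True

y3 = True, y7 = False, y8 = True, y15 = True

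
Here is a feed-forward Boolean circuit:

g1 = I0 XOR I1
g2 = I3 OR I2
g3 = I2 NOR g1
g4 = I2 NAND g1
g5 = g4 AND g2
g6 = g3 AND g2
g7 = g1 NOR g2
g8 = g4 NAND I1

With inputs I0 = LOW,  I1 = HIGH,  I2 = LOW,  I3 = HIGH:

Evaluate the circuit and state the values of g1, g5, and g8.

g1 = I0 XOR I1 = LOW XOR HIGH = HIGH
g2 = I3 OR I2 = HIGH OR LOW = HIGH
g4 = I2 NAND g1 = LOW NAND HIGH = HIGH
g5 = g4 AND g2 = HIGH AND HIGH = HIGH
g8 = g4 NAND I1 = HIGH NAND HIGH = LOW

g1 = HIGH, g5 = HIGH, g8 = LOW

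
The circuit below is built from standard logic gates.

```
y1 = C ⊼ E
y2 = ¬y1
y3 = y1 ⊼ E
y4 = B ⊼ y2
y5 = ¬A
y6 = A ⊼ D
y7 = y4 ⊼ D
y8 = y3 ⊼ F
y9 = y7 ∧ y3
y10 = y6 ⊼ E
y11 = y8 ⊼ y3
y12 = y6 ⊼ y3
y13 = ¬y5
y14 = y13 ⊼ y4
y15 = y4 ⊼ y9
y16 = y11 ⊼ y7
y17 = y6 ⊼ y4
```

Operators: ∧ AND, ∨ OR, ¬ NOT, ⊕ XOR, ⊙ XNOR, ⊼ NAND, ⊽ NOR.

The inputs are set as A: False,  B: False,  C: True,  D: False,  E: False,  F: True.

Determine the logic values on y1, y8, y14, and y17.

y1 = C NAND E = True NAND False = True
y2 = NOT y1 = NOT True = False
y3 = y1 NAND E = True NAND False = True
y4 = B NAND y2 = False NAND False = True
y5 = NOT A = NOT False = True
y6 = A NAND D = False NAND False = True
y8 = y3 NAND F = True NAND True = False
y13 = NOT y5 = NOT True = False
y14 = y13 NAND y4 = False NAND True = True
y17 = y6 NAND y4 = True NAND True = False

y1 = True; y8 = False; y14 = True; y17 = False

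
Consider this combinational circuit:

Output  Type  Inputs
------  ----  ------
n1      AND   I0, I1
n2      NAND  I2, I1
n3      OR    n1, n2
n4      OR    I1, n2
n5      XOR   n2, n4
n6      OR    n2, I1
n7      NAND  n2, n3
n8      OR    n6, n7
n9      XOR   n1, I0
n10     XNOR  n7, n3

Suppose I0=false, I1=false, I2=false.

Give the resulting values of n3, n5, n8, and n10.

n3 = true, n5 = false, n8 = true, n10 = false

n1 = I0 AND I1 = false AND false = false
n2 = I2 NAND I1 = false NAND false = true
n3 = n1 OR n2 = false OR true = true
n4 = I1 OR n2 = false OR true = true
n5 = n2 XOR n4 = true XOR true = false
n6 = n2 OR I1 = true OR false = true
n7 = n2 NAND n3 = true NAND true = false
n8 = n6 OR n7 = true OR false = true
n10 = n7 XNOR n3 = false XNOR true = false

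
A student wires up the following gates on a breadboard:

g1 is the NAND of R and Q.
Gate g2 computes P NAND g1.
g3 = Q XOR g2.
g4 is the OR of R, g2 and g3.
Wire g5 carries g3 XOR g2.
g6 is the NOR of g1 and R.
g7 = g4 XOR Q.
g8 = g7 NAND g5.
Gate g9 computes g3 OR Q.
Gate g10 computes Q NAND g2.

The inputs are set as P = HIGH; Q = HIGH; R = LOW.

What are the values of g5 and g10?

g5 = HIGH; g10 = HIGH

g1 = R NAND Q = LOW NAND HIGH = HIGH
g2 = P NAND g1 = HIGH NAND HIGH = LOW
g3 = Q XOR g2 = HIGH XOR LOW = HIGH
g5 = g3 XOR g2 = HIGH XOR LOW = HIGH
g10 = Q NAND g2 = HIGH NAND LOW = HIGH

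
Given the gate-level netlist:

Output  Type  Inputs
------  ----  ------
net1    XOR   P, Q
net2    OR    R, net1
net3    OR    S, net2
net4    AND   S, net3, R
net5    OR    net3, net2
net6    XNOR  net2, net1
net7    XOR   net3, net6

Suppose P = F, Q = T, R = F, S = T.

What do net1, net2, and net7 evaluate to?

net1 = P XOR Q = F XOR T = T
net2 = R OR net1 = F OR T = T
net3 = S OR net2 = T OR T = T
net6 = net2 XNOR net1 = T XNOR T = T
net7 = net3 XOR net6 = T XOR T = F

net1 = T, net2 = T, net7 = F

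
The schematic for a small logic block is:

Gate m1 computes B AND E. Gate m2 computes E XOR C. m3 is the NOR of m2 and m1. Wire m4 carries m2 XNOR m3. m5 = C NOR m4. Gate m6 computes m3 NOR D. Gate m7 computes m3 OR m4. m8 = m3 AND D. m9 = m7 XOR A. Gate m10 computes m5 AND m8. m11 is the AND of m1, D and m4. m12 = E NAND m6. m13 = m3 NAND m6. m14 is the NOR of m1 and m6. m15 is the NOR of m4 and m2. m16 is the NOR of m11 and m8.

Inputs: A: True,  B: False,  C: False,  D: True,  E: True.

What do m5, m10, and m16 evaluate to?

m1 = B AND E = False AND True = False
m2 = E XOR C = True XOR False = True
m3 = m2 NOR m1 = True NOR False = False
m4 = m2 XNOR m3 = True XNOR False = False
m5 = C NOR m4 = False NOR False = True
m8 = m3 AND D = False AND True = False
m10 = m5 AND m8 = True AND False = False
m11 = m1 AND D AND m4 = False AND True AND False = False
m16 = m11 NOR m8 = False NOR False = True

m5 = True; m10 = False; m16 = True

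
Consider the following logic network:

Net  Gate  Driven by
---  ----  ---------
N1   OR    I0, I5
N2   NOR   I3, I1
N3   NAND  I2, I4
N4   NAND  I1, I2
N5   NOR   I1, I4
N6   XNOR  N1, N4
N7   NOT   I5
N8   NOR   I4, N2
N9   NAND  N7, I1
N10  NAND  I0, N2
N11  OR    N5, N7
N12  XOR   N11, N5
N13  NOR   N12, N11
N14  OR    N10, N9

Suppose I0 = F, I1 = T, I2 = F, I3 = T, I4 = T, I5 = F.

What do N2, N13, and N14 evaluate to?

N2 = I3 NOR I1 = T NOR T = F
N5 = I1 NOR I4 = T NOR T = F
N7 = NOT I5 = NOT F = T
N9 = N7 NAND I1 = T NAND T = F
N10 = I0 NAND N2 = F NAND F = T
N11 = N5 OR N7 = F OR T = T
N12 = N11 XOR N5 = T XOR F = T
N13 = N12 NOR N11 = T NOR T = F
N14 = N10 OR N9 = T OR F = T

N2 = F, N13 = F, N14 = T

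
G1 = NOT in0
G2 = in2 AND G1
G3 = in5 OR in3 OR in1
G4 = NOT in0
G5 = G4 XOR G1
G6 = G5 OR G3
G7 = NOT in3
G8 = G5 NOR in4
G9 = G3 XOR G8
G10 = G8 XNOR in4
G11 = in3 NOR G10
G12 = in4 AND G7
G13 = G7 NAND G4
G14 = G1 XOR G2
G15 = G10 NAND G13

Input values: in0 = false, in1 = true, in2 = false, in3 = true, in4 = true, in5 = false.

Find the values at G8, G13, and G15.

G1 = NOT in0 = NOT false = true
G4 = NOT in0 = NOT false = true
G5 = G4 XOR G1 = true XOR true = false
G7 = NOT in3 = NOT true = false
G8 = G5 NOR in4 = false NOR true = false
G10 = G8 XNOR in4 = false XNOR true = false
G13 = G7 NAND G4 = false NAND true = true
G15 = G10 NAND G13 = false NAND true = true

G8 = false, G13 = true, G15 = true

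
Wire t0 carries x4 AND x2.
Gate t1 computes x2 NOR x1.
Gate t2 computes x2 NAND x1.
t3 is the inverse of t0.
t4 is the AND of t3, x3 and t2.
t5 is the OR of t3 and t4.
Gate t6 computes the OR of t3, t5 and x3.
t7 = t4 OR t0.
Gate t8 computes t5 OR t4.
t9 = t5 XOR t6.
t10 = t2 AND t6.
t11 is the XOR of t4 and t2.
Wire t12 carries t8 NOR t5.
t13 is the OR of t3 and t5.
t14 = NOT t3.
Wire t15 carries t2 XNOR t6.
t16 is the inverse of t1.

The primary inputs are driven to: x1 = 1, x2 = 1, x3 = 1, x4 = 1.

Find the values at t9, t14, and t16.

t9 = 1; t14 = 1; t16 = 1

t0 = x4 AND x2 = 1 AND 1 = 1
t1 = x2 NOR x1 = 1 NOR 1 = 0
t2 = x2 NAND x1 = 1 NAND 1 = 0
t3 = NOT t0 = NOT 1 = 0
t4 = t3 AND x3 AND t2 = 0 AND 1 AND 0 = 0
t5 = t3 OR t4 = 0 OR 0 = 0
t6 = t3 OR t5 OR x3 = 0 OR 0 OR 1 = 1
t9 = t5 XOR t6 = 0 XOR 1 = 1
t14 = NOT t3 = NOT 0 = 1
t16 = NOT t1 = NOT 0 = 1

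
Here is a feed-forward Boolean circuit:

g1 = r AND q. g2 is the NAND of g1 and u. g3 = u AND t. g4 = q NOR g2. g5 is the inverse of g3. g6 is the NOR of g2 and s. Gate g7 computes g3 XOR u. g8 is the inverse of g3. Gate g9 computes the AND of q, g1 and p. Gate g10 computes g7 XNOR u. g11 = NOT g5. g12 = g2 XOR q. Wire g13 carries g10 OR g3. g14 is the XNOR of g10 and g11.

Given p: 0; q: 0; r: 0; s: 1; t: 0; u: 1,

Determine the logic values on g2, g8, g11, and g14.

g1 = r AND q = 0 AND 0 = 0
g2 = g1 NAND u = 0 NAND 1 = 1
g3 = u AND t = 1 AND 0 = 0
g5 = NOT g3 = NOT 0 = 1
g7 = g3 XOR u = 0 XOR 1 = 1
g8 = NOT g3 = NOT 0 = 1
g10 = g7 XNOR u = 1 XNOR 1 = 1
g11 = NOT g5 = NOT 1 = 0
g14 = g10 XNOR g11 = 1 XNOR 0 = 0

g2 = 1, g8 = 1, g11 = 0, g14 = 0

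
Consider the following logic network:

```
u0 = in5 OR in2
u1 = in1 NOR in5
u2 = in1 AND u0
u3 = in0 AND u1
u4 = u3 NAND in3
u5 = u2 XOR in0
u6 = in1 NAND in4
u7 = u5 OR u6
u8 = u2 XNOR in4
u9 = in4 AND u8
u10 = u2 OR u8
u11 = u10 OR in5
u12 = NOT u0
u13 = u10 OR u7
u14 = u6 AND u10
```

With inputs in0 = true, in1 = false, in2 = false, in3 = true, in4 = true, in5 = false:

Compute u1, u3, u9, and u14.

u1 = true, u3 = true, u9 = false, u14 = false

u0 = in5 OR in2 = false OR false = false
u1 = in1 NOR in5 = false NOR false = true
u2 = in1 AND u0 = false AND false = false
u3 = in0 AND u1 = true AND true = true
u6 = in1 NAND in4 = false NAND true = true
u8 = u2 XNOR in4 = false XNOR true = false
u9 = in4 AND u8 = true AND false = false
u10 = u2 OR u8 = false OR false = false
u14 = u6 AND u10 = true AND false = false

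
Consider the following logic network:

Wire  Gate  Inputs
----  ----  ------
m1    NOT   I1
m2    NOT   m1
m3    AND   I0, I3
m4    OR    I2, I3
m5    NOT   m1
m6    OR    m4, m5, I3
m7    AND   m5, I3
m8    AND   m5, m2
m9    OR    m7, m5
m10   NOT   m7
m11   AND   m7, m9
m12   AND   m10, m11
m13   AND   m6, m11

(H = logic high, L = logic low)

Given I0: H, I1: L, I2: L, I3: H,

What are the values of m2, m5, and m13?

m1 = NOT I1 = NOT L = H
m2 = NOT m1 = NOT H = L
m4 = I2 OR I3 = L OR H = H
m5 = NOT m1 = NOT H = L
m6 = m4 OR m5 OR I3 = H OR L OR H = H
m7 = m5 AND I3 = L AND H = L
m9 = m7 OR m5 = L OR L = L
m11 = m7 AND m9 = L AND L = L
m13 = m6 AND m11 = H AND L = L

m2 = L, m5 = L, m13 = L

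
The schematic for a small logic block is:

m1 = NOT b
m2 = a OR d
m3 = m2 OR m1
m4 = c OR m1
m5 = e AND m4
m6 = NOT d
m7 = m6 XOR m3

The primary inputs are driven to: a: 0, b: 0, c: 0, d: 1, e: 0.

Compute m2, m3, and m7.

m1 = NOT b = NOT 0 = 1
m2 = a OR d = 0 OR 1 = 1
m3 = m2 OR m1 = 1 OR 1 = 1
m6 = NOT d = NOT 1 = 0
m7 = m6 XOR m3 = 0 XOR 1 = 1

m2 = 1, m3 = 1, m7 = 1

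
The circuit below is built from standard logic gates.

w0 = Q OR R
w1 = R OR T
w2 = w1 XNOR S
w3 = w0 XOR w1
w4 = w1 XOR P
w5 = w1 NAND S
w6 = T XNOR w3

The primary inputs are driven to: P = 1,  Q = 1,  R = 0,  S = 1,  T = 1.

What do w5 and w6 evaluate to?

w5 = 0, w6 = 0

w0 = Q OR R = 1 OR 0 = 1
w1 = R OR T = 0 OR 1 = 1
w3 = w0 XOR w1 = 1 XOR 1 = 0
w5 = w1 NAND S = 1 NAND 1 = 0
w6 = T XNOR w3 = 1 XNOR 0 = 0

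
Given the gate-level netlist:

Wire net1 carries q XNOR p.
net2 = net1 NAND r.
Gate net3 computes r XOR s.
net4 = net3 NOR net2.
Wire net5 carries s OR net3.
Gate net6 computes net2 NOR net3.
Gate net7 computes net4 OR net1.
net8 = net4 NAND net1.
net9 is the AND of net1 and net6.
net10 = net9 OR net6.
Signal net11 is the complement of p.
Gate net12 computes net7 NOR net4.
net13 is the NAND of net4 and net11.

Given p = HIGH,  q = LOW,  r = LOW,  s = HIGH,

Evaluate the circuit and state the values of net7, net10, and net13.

net7 = LOW; net10 = LOW; net13 = HIGH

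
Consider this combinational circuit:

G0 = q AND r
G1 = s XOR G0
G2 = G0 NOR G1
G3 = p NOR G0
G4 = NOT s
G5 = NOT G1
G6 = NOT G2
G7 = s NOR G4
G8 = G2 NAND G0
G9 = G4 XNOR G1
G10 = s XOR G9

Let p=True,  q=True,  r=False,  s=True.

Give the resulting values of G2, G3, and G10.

G2 = False  G3 = False  G10 = True

G0 = q AND r = True AND False = False
G1 = s XOR G0 = True XOR False = True
G2 = G0 NOR G1 = False NOR True = False
G3 = p NOR G0 = True NOR False = False
G4 = NOT s = NOT True = False
G9 = G4 XNOR G1 = False XNOR True = False
G10 = s XOR G9 = True XOR False = True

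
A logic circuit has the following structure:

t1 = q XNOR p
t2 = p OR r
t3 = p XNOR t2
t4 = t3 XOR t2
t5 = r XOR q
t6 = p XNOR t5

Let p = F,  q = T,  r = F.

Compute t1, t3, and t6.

t1 = q XNOR p = T XNOR F = F
t2 = p OR r = F OR F = F
t3 = p XNOR t2 = F XNOR F = T
t5 = r XOR q = F XOR T = T
t6 = p XNOR t5 = F XNOR T = F

t1 = F; t3 = T; t6 = F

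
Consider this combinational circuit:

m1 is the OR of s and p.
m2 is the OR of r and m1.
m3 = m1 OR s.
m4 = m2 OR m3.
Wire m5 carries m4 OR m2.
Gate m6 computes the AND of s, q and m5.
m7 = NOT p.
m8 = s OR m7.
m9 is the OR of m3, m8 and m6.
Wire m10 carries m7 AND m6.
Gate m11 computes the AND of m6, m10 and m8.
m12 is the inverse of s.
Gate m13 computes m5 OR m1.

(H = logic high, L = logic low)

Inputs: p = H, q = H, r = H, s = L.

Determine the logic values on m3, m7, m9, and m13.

m1 = s OR p = L OR H = H
m2 = r OR m1 = H OR H = H
m3 = m1 OR s = H OR L = H
m4 = m2 OR m3 = H OR H = H
m5 = m4 OR m2 = H OR H = H
m6 = s AND q AND m5 = L AND H AND H = L
m7 = NOT p = NOT H = L
m8 = s OR m7 = L OR L = L
m9 = m3 OR m8 OR m6 = H OR L OR L = H
m13 = m5 OR m1 = H OR H = H

m3 = H; m7 = L; m9 = H; m13 = H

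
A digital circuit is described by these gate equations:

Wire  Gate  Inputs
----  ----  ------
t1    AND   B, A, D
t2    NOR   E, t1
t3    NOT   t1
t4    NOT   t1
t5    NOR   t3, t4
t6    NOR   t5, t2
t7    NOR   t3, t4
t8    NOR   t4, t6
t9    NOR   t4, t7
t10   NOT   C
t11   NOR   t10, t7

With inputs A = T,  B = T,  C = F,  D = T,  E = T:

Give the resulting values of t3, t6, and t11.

t3 = F, t6 = F, t11 = F

t1 = B AND A AND D = T AND T AND T = T
t2 = E NOR t1 = T NOR T = F
t3 = NOT t1 = NOT T = F
t4 = NOT t1 = NOT T = F
t5 = t3 NOR t4 = F NOR F = T
t6 = t5 NOR t2 = T NOR F = F
t7 = t3 NOR t4 = F NOR F = T
t10 = NOT C = NOT F = T
t11 = t10 NOR t7 = T NOR T = F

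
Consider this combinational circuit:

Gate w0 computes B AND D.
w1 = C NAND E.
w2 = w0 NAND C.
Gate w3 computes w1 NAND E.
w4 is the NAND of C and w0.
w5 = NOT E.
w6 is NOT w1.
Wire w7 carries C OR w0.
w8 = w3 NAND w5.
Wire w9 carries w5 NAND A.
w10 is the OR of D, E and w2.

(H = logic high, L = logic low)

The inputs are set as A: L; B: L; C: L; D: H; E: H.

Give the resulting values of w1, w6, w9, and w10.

w0 = B AND D = L AND H = L
w1 = C NAND E = L NAND H = H
w2 = w0 NAND C = L NAND L = H
w5 = NOT E = NOT H = L
w6 = NOT w1 = NOT H = L
w9 = w5 NAND A = L NAND L = H
w10 = D OR E OR w2 = H OR H OR H = H

w1 = H  w6 = L  w9 = H  w10 = H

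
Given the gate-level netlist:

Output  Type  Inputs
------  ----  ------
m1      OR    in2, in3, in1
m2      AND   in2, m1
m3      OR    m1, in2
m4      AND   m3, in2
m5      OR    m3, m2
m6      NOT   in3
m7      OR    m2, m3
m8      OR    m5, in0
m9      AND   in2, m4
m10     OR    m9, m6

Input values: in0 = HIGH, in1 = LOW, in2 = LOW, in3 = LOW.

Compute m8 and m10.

m8 = HIGH, m10 = HIGH

m1 = in2 OR in3 OR in1 = LOW OR LOW OR LOW = LOW
m2 = in2 AND m1 = LOW AND LOW = LOW
m3 = m1 OR in2 = LOW OR LOW = LOW
m4 = m3 AND in2 = LOW AND LOW = LOW
m5 = m3 OR m2 = LOW OR LOW = LOW
m6 = NOT in3 = NOT LOW = HIGH
m8 = m5 OR in0 = LOW OR HIGH = HIGH
m9 = in2 AND m4 = LOW AND LOW = LOW
m10 = m9 OR m6 = LOW OR HIGH = HIGH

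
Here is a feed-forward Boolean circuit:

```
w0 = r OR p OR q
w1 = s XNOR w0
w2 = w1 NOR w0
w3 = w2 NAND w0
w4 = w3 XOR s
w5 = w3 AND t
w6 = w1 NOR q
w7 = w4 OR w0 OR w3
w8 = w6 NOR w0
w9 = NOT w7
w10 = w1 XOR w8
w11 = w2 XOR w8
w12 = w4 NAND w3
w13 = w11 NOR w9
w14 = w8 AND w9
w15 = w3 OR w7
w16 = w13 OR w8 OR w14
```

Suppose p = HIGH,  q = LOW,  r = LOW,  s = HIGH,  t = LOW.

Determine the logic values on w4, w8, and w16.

w4 = LOW, w8 = LOW, w16 = HIGH

w0 = r OR p OR q = LOW OR HIGH OR LOW = HIGH
w1 = s XNOR w0 = HIGH XNOR HIGH = HIGH
w2 = w1 NOR w0 = HIGH NOR HIGH = LOW
w3 = w2 NAND w0 = LOW NAND HIGH = HIGH
w4 = w3 XOR s = HIGH XOR HIGH = LOW
w6 = w1 NOR q = HIGH NOR LOW = LOW
w7 = w4 OR w0 OR w3 = LOW OR HIGH OR HIGH = HIGH
w8 = w6 NOR w0 = LOW NOR HIGH = LOW
w9 = NOT w7 = NOT HIGH = LOW
w11 = w2 XOR w8 = LOW XOR LOW = LOW
w13 = w11 NOR w9 = LOW NOR LOW = HIGH
w14 = w8 AND w9 = LOW AND LOW = LOW
w16 = w13 OR w8 OR w14 = HIGH OR LOW OR LOW = HIGH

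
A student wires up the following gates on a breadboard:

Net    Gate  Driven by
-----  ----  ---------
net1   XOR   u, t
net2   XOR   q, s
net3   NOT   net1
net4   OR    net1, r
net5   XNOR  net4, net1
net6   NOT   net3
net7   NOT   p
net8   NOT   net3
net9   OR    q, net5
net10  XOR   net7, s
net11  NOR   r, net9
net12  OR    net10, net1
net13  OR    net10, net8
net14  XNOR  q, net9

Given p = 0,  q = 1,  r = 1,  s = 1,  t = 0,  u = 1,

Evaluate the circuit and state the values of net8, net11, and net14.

net8 = 1  net11 = 0  net14 = 1

net1 = u XOR t = 1 XOR 0 = 1
net3 = NOT net1 = NOT 1 = 0
net4 = net1 OR r = 1 OR 1 = 1
net5 = net4 XNOR net1 = 1 XNOR 1 = 1
net8 = NOT net3 = NOT 0 = 1
net9 = q OR net5 = 1 OR 1 = 1
net11 = r NOR net9 = 1 NOR 1 = 0
net14 = q XNOR net9 = 1 XNOR 1 = 1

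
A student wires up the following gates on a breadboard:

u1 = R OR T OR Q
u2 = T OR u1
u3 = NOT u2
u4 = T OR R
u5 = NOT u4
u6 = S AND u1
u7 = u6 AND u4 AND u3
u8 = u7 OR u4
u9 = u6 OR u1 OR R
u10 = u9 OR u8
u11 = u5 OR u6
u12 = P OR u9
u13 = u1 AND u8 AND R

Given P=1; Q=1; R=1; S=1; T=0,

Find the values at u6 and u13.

u1 = R OR T OR Q = 1 OR 0 OR 1 = 1
u2 = T OR u1 = 0 OR 1 = 1
u3 = NOT u2 = NOT 1 = 0
u4 = T OR R = 0 OR 1 = 1
u6 = S AND u1 = 1 AND 1 = 1
u7 = u6 AND u4 AND u3 = 1 AND 1 AND 0 = 0
u8 = u7 OR u4 = 0 OR 1 = 1
u13 = u1 AND u8 AND R = 1 AND 1 AND 1 = 1

u6 = 1, u13 = 1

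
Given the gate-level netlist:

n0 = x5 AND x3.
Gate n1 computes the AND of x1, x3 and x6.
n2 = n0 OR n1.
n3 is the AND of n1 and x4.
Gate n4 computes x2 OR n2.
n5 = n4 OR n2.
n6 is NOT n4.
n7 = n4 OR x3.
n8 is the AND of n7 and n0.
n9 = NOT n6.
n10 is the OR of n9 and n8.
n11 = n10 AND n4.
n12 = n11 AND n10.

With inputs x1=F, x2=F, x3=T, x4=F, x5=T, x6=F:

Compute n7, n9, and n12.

n7 = T, n9 = T, n12 = T

n0 = x5 AND x3 = T AND T = T
n1 = x1 AND x3 AND x6 = F AND T AND F = F
n2 = n0 OR n1 = T OR F = T
n4 = x2 OR n2 = F OR T = T
n6 = NOT n4 = NOT T = F
n7 = n4 OR x3 = T OR T = T
n8 = n7 AND n0 = T AND T = T
n9 = NOT n6 = NOT F = T
n10 = n9 OR n8 = T OR T = T
n11 = n10 AND n4 = T AND T = T
n12 = n11 AND n10 = T AND T = T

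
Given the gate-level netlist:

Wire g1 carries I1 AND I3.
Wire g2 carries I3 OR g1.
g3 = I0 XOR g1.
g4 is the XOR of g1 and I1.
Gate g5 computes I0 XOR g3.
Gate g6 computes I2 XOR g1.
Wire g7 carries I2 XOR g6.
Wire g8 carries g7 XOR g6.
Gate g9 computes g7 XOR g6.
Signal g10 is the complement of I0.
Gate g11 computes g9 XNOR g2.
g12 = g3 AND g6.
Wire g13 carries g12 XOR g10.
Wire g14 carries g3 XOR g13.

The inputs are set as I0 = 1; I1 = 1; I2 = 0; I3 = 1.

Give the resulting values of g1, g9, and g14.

g1 = I1 AND I3 = 1 AND 1 = 1
g3 = I0 XOR g1 = 1 XOR 1 = 0
g6 = I2 XOR g1 = 0 XOR 1 = 1
g7 = I2 XOR g6 = 0 XOR 1 = 1
g9 = g7 XOR g6 = 1 XOR 1 = 0
g10 = NOT I0 = NOT 1 = 0
g12 = g3 AND g6 = 0 AND 1 = 0
g13 = g12 XOR g10 = 0 XOR 0 = 0
g14 = g3 XOR g13 = 0 XOR 0 = 0

g1 = 1, g9 = 0, g14 = 0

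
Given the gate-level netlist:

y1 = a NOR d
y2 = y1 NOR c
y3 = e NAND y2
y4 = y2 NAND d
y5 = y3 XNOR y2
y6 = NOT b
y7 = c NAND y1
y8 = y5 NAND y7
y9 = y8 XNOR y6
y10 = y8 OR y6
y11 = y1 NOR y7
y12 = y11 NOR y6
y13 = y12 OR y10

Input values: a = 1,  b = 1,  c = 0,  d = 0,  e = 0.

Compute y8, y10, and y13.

y8 = 0  y10 = 0  y13 = 1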